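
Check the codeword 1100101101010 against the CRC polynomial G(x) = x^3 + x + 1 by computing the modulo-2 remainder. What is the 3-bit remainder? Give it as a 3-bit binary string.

000

Modulo-2 division of 1100101101010 by 1011:
  pos 0: 1100 XOR 1011 = 0111
  pos 1: 1111 XOR 1011 = 0100
  pos 2: 1000 XOR 1011 = 0011
  pos 4: 1111 XOR 1011 = 0100
  pos 5: 1000 XOR 1011 = 0011
  pos 7: 1110 XOR 1011 = 0101
  pos 8: 1011 XOR 1011 = 0000
Remainder = 000 (zero — the frame passes the CRC check).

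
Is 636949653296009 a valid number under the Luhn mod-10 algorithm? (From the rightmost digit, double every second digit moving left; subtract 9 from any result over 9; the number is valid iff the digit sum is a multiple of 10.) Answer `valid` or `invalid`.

From the right, keep odd positions and double even positions (subtract 9 from any doubled value over 9):
  doubled (positions 2,4,...): 0 3 4 1 9 9 6 → sum 32
  kept (positions 1,3,...): 9 0 9 3 6 4 6 6 → sum 43
Total = 75.
75 mod 10 = 5, so the number is invalid.

invalid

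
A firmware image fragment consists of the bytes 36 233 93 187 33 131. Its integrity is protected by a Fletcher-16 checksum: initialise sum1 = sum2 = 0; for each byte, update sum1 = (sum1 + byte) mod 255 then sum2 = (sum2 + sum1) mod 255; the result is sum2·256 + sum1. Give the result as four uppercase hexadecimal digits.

Running sums (mod 255):
  after byte 0 (36): sum1=36, sum2=36
  after byte 1 (233): sum1=14, sum2=50
  after byte 2 (93): sum1=107, sum2=157
  after byte 3 (187): sum1=39, sum2=196
  after byte 4 (33): sum1=72, sum2=13
  after byte 5 (131): sum1=203, sum2=216
Checksum = sum2·256 + sum1 = 216·256 + 203 = 55499 = 0xD8CB.

D8CB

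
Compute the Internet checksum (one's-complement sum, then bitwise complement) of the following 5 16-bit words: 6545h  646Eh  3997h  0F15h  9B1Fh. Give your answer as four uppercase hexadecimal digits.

One's-complement addition (fold any carry out of bit 15 back into bit 0):
  0x6545 + 0x646E = 0x0C9B3
  0xC9B3 + 0x3997 = 0x1034A → wrap carry → 0x034B
  0x034B + 0x0F15 = 0x01260
  0x1260 + 0x9B1F = 0x0AD7F
One's-complement sum = 0xAD7F.
Checksum = ~0xAD7F & 0xFFFF = 0x5280.

5280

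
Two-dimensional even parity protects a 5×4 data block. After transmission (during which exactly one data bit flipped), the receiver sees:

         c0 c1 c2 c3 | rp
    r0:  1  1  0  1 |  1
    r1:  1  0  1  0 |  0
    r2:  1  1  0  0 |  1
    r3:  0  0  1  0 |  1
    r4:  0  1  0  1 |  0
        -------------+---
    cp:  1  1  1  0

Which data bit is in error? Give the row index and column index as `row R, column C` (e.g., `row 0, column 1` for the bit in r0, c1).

Recompute each row's even parity and compare to rp:
  r0: data parity 1, sent rp 1 → ok
  r1: data parity 0, sent rp 0 → ok
  r2: data parity 0, sent rp 1 → mismatch
  r3: data parity 1, sent rp 1 → ok
  r4: data parity 0, sent rp 0 → ok
Recompute each column's even parity and compare to cp:
  c0: data parity 1, sent cp 1 → ok
  c1: data parity 1, sent cp 1 → ok
  c2: data parity 0, sent cp 1 → mismatch
  c3: data parity 0, sent cp 0 → ok
Exactly one row (r2) and one column (c2) fail → the flipped bit is at their intersection.

row 2, column 2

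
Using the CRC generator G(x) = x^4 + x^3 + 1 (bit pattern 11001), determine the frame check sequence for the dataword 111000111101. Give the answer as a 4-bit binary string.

Append 4 zeros: 1110001111010000. Divide by 11001 (XOR where the leading bit is 1):
  pos 0: 11100 XOR 11001 = 00101
  pos 2: 10101 XOR 11001 = 01100
  pos 3: 11001 XOR 11001 = 00000
  pos 8: 11010 XOR 11001 = 00011
  pos 11: 11000 XOR 11001 = 00001
Remainder (last 4 bits) = 0001. This is the CRC / FCS.

0001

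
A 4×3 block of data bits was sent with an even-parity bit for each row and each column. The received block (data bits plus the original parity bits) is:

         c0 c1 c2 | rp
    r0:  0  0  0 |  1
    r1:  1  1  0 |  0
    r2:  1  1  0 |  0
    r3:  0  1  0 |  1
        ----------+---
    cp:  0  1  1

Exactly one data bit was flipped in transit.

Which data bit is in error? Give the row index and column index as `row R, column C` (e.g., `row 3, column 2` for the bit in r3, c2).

Recompute each row's even parity and compare to rp:
  r0: data parity 0, sent rp 1 → mismatch
  r1: data parity 0, sent rp 0 → ok
  r2: data parity 0, sent rp 0 → ok
  r3: data parity 1, sent rp 1 → ok
Recompute each column's even parity and compare to cp:
  c0: data parity 0, sent cp 0 → ok
  c1: data parity 1, sent cp 1 → ok
  c2: data parity 0, sent cp 1 → mismatch
Exactly one row (r0) and one column (c2) fail → the flipped bit is at their intersection.

row 0, column 2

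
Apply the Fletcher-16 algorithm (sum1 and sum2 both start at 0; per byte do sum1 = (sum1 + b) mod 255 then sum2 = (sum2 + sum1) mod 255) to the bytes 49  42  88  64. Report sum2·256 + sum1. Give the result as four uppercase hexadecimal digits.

Running sums (mod 255):
  after byte 0 (49): sum1=49, sum2=49
  after byte 1 (42): sum1=91, sum2=140
  after byte 2 (88): sum1=179, sum2=64
  after byte 3 (64): sum1=243, sum2=52
Checksum = sum2·256 + sum1 = 52·256 + 243 = 13555 = 0x34F3.

34F3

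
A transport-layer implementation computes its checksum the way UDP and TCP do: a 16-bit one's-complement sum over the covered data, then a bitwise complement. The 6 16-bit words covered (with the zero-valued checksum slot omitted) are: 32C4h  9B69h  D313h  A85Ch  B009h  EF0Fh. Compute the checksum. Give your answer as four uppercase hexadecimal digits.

1748

One's-complement addition (fold any carry out of bit 15 back into bit 0):
  0x32C4 + 0x9B69 = 0x0CE2D
  0xCE2D + 0xD313 = 0x1A140 → wrap carry → 0xA141
  0xA141 + 0xA85C = 0x1499D → wrap carry → 0x499E
  0x499E + 0xB009 = 0x0F9A7
  0xF9A7 + 0xEF0F = 0x1E8B6 → wrap carry → 0xE8B7
One's-complement sum = 0xE8B7.
Checksum = ~0xE8B7 & 0xFFFF = 0x1748.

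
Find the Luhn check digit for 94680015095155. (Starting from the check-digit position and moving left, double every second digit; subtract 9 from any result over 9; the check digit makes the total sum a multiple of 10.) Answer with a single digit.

6

Partial digits right→left: 5 5 1 5 9 0 5 1 0 0 8 6 4 9
Double every second digit counting from the check-digit position (so the 1st, 3rd, 5th, ... of the partial from the right).
  doubled (with −9 where >9): 1 2 9 1 0 7 8 → sum 28
  kept as-is: 5 5 0 1 0 6 9 → sum 26
Total = 28 + 26 = 54.
Check digit = (10 − (54 mod 10)) mod 10 = 6.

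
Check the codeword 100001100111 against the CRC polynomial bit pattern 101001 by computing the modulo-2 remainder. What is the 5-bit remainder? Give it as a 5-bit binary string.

10011

Modulo-2 division of 100001100111 by 101001:
  pos 0: 100001 XOR 101001 = 001000
  pos 2: 100010 XOR 101001 = 001011
  pos 4: 101101 XOR 101001 = 000100
Remainder = 10011 (nonzero — an error is detected).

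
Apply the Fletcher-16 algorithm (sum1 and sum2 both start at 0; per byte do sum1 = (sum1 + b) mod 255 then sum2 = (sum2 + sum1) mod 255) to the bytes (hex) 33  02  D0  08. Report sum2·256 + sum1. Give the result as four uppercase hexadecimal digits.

7C0E

Running sums (mod 255):
  after byte 0 (33): sum1=51, sum2=51
  after byte 1 (02): sum1=53, sum2=104
  after byte 2 (D0): sum1=6, sum2=110
  after byte 3 (08): sum1=14, sum2=124
Checksum = sum2·256 + sum1 = 124·256 + 14 = 31758 = 0x7C0E.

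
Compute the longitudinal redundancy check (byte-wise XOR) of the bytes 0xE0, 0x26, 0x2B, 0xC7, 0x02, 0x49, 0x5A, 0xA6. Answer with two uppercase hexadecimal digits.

9D

XOR the bytes together:
  start with 0xE0
  0xE0 ⊕ 0x26 = 0xC6
  0xC6 ⊕ 0x2B = 0xED
  0xED ⊕ 0xC7 = 0x2A
  0x2A ⊕ 0x02 = 0x28
  0x28 ⊕ 0x49 = 0x61
  0x61 ⊕ 0x5A = 0x3B
  0x3B ⊕ 0xA6 = 0x9D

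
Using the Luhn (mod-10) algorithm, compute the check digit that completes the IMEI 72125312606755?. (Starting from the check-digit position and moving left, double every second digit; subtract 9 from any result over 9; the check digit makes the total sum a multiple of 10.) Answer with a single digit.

5

Partial digits right→left: 5 5 7 6 0 6 2 1 3 5 2 1 2 7
Double every second digit counting from the check-digit position (so the 1st, 3rd, 5th, ... of the partial from the right).
  doubled (with −9 where >9): 1 5 0 4 6 4 4 → sum 24
  kept as-is: 5 6 6 1 5 1 7 → sum 31
Total = 24 + 31 = 55.
Check digit = (10 − (55 mod 10)) mod 10 = 5.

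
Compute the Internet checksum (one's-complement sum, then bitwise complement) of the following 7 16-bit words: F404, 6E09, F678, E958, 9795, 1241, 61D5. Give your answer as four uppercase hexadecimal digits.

B273

One's-complement addition (fold any carry out of bit 15 back into bit 0):
  0xF404 + 0x6E09 = 0x1620D → wrap carry → 0x620E
  0x620E + 0xF678 = 0x15886 → wrap carry → 0x5887
  0x5887 + 0xE958 = 0x141DF → wrap carry → 0x41E0
  0x41E0 + 0x9795 = 0x0D975
  0xD975 + 0x1241 = 0x0EBB6
  0xEBB6 + 0x61D5 = 0x14D8B → wrap carry → 0x4D8C
One's-complement sum = 0x4D8C.
Checksum = ~0x4D8C & 0xFFFF = 0xB273.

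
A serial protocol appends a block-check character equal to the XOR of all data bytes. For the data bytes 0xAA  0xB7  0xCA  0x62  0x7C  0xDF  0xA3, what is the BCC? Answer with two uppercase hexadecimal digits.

XOR the bytes together:
  start with 0xAA
  0xAA ⊕ 0xB7 = 0x1D
  0x1D ⊕ 0xCA = 0xD7
  0xD7 ⊕ 0x62 = 0xB5
  0xB5 ⊕ 0x7C = 0xC9
  0xC9 ⊕ 0xDF = 0x16
  0x16 ⊕ 0xA3 = 0xB5

B5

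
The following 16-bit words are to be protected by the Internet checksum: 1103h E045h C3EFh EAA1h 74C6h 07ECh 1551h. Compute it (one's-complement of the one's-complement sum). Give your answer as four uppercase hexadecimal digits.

One's-complement addition (fold any carry out of bit 15 back into bit 0):
  0x1103 + 0xE045 = 0x0F148
  0xF148 + 0xC3EF = 0x1B537 → wrap carry → 0xB538
  0xB538 + 0xEAA1 = 0x19FD9 → wrap carry → 0x9FDA
  0x9FDA + 0x74C6 = 0x114A0 → wrap carry → 0x14A1
  0x14A1 + 0x07EC = 0x01C8D
  0x1C8D + 0x1551 = 0x031DE
One's-complement sum = 0x31DE.
Checksum = ~0x31DE & 0xFFFF = 0xCE21.

CE21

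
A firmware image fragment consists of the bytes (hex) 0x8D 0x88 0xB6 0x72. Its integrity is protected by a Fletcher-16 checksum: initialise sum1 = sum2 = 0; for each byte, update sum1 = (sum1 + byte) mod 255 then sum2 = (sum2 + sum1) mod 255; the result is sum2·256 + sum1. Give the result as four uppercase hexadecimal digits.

Running sums (mod 255):
  after byte 0 (0x8D): sum1=141, sum2=141
  after byte 1 (0x88): sum1=22, sum2=163
  after byte 2 (0xB6): sum1=204, sum2=112
  after byte 3 (0x72): sum1=63, sum2=175
Checksum = sum2·256 + sum1 = 175·256 + 63 = 44863 = 0xAF3F.

AF3F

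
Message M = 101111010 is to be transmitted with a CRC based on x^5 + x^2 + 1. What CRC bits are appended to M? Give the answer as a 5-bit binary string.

10111

Append 5 zeros: 10111101000000. Divide by 100101 (XOR where the leading bit is 1):
  pos 0: 101111 XOR 100101 = 001010
  pos 2: 101001 XOR 100101 = 001100
  pos 4: 110000 XOR 100101 = 010101
  pos 5: 101010 XOR 100101 = 001111
  pos 7: 111100 XOR 100101 = 011001
  pos 8: 110010 XOR 100101 = 010111
Remainder (last 5 bits) = 10111. This is the CRC / FCS.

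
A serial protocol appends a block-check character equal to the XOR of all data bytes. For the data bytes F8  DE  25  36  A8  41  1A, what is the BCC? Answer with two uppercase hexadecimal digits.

C6

XOR the bytes together:
  start with 0xF8
  0xF8 ⊕ 0xDE = 0x26
  0x26 ⊕ 0x25 = 0x03
  0x03 ⊕ 0x36 = 0x35
  0x35 ⊕ 0xA8 = 0x9D
  0x9D ⊕ 0x41 = 0xDC
  0xDC ⊕ 0x1A = 0xC6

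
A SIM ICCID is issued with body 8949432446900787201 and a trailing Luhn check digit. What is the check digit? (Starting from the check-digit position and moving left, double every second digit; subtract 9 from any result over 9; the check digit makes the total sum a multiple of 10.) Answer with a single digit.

8

Partial digits right→left: 1 0 2 7 8 7 0 0 9 6 4 4 2 3 4 9 4 9 8
Double every second digit counting from the check-digit position (so the 1st, 3rd, 5th, ... of the partial from the right).
  doubled (with −9 where >9): 2 4 7 0 9 8 4 8 8 7 → sum 57
  kept as-is: 0 7 7 0 6 4 3 9 9 → sum 45
Total = 57 + 45 = 102.
Check digit = (10 − (102 mod 10)) mod 10 = 8.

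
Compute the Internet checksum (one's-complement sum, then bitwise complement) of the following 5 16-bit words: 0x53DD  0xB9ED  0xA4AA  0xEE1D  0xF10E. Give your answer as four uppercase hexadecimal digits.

One's-complement addition (fold any carry out of bit 15 back into bit 0):
  0x53DD + 0xB9ED = 0x10DCA → wrap carry → 0x0DCB
  0x0DCB + 0xA4AA = 0x0B275
  0xB275 + 0xEE1D = 0x1A092 → wrap carry → 0xA093
  0xA093 + 0xF10E = 0x191A1 → wrap carry → 0x91A2
One's-complement sum = 0x91A2.
Checksum = ~0x91A2 & 0xFFFF = 0x6E5D.

6E5D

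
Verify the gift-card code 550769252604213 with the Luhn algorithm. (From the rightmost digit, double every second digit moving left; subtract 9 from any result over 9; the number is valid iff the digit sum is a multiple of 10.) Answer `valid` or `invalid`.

invalid

From the right, keep odd positions and double even positions (subtract 9 from any doubled value over 9):
  doubled (positions 2,4,...): 2 8 3 1 9 5 1 → sum 29
  kept (positions 1,3,...): 3 2 0 2 2 6 0 5 → sum 20
Total = 49.
49 mod 10 = 9, so the number is invalid.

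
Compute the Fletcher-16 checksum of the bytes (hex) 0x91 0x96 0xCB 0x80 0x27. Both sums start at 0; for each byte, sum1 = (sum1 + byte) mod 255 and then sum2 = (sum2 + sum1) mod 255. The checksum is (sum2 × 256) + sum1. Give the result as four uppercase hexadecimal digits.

BD9B

Running sums (mod 255):
  after byte 0 (0x91): sum1=145, sum2=145
  after byte 1 (0x96): sum1=40, sum2=185
  after byte 2 (0xCB): sum1=243, sum2=173
  after byte 3 (0x80): sum1=116, sum2=34
  after byte 4 (0x27): sum1=155, sum2=189
Checksum = sum2·256 + sum1 = 189·256 + 155 = 48539 = 0xBD9B.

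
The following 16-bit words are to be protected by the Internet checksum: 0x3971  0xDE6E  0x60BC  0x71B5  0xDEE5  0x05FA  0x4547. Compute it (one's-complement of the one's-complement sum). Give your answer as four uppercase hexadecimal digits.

EB86

One's-complement addition (fold any carry out of bit 15 back into bit 0):
  0x3971 + 0xDE6E = 0x117DF → wrap carry → 0x17E0
  0x17E0 + 0x60BC = 0x0789C
  0x789C + 0x71B5 = 0x0EA51
  0xEA51 + 0xDEE5 = 0x1C936 → wrap carry → 0xC937
  0xC937 + 0x05FA = 0x0CF31
  0xCF31 + 0x4547 = 0x11478 → wrap carry → 0x1479
One's-complement sum = 0x1479.
Checksum = ~0x1479 & 0xFFFF = 0xEB86.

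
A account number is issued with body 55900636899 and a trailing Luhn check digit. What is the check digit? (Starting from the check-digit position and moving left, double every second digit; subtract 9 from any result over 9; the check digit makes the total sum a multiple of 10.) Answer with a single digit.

2

Partial digits right→left: 9 9 8 6 3 6 0 0 9 5 5
Double every second digit counting from the check-digit position (so the 1st, 3rd, 5th, ... of the partial from the right).
  doubled (with −9 where >9): 9 7 6 0 9 1 → sum 32
  kept as-is: 9 6 6 0 5 → sum 26
Total = 32 + 26 = 58.
Check digit = (10 − (58 mod 10)) mod 10 = 2.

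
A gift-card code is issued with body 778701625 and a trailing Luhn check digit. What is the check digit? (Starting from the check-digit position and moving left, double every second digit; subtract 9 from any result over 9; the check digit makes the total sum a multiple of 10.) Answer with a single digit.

7

Partial digits right→left: 5 2 6 1 0 7 8 7 7
Double every second digit counting from the check-digit position (so the 1st, 3rd, 5th, ... of the partial from the right).
  doubled (with −9 where >9): 1 3 0 7 5 → sum 16
  kept as-is: 2 1 7 7 → sum 17
Total = 16 + 17 = 33.
Check digit = (10 − (33 mod 10)) mod 10 = 7.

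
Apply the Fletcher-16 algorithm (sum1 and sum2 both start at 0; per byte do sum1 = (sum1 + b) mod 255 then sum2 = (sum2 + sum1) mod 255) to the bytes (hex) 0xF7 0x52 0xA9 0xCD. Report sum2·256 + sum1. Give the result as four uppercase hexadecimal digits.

Running sums (mod 255):
  after byte 0 (0xF7): sum1=247, sum2=247
  after byte 1 (0x52): sum1=74, sum2=66
  after byte 2 (0xA9): sum1=243, sum2=54
  after byte 3 (0xCD): sum1=193, sum2=247
Checksum = sum2·256 + sum1 = 247·256 + 193 = 63425 = 0xF7C1.

F7C1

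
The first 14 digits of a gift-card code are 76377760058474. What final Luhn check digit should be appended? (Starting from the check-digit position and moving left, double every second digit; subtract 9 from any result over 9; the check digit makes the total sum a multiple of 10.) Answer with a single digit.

Partial digits right→left: 4 7 4 8 5 0 0 6 7 7 7 3 6 7
Double every second digit counting from the check-digit position (so the 1st, 3rd, 5th, ... of the partial from the right).
  doubled (with −9 where >9): 8 8 1 0 5 5 3 → sum 30
  kept as-is: 7 8 0 6 7 3 7 → sum 38
Total = 30 + 38 = 68.
Check digit = (10 − (68 mod 10)) mod 10 = 2.

2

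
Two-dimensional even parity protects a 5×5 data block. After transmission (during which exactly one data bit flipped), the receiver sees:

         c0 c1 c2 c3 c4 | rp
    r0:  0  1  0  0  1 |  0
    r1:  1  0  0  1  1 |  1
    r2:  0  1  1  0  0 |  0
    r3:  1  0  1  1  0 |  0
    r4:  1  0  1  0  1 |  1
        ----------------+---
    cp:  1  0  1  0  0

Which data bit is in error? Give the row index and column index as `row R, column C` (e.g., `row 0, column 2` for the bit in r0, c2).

Recompute each row's even parity and compare to rp:
  r0: data parity 0, sent rp 0 → ok
  r1: data parity 1, sent rp 1 → ok
  r2: data parity 0, sent rp 0 → ok
  r3: data parity 1, sent rp 0 → mismatch
  r4: data parity 1, sent rp 1 → ok
Recompute each column's even parity and compare to cp:
  c0: data parity 1, sent cp 1 → ok
  c1: data parity 0, sent cp 0 → ok
  c2: data parity 1, sent cp 1 → ok
  c3: data parity 0, sent cp 0 → ok
  c4: data parity 1, sent cp 0 → mismatch
Exactly one row (r3) and one column (c4) fail → the flipped bit is at their intersection.

row 3, column 4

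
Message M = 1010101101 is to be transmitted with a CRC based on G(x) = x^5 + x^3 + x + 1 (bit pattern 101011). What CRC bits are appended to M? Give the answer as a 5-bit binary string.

11110

Append 5 zeros: 101010110100000. Divide by 101011 (XOR where the leading bit is 1):
  pos 0: 101010 XOR 101011 = 000001
  pos 5: 111010 XOR 101011 = 010001
  pos 6: 100010 XOR 101011 = 001001
  pos 8: 100100 XOR 101011 = 001111
Remainder (last 5 bits) = 11110. This is the CRC / FCS.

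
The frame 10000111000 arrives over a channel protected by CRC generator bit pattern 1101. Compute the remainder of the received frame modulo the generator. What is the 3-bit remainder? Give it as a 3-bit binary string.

100

Modulo-2 division of 10000111000 by 1101:
  pos 0: 1000 XOR 1101 = 0101
  pos 1: 1010 XOR 1101 = 0111
  pos 2: 1111 XOR 1101 = 0010
  pos 4: 1011 XOR 1101 = 0110
  pos 5: 1100 XOR 1101 = 0001
Remainder = 100 (nonzero — an error is detected).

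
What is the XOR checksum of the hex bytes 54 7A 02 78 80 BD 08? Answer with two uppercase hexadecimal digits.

61

XOR the bytes together:
  start with 0x54
  0x54 ⊕ 0x7A = 0x2E
  0x2E ⊕ 0x02 = 0x2C
  0x2C ⊕ 0x78 = 0x54
  0x54 ⊕ 0x80 = 0xD4
  0xD4 ⊕ 0xBD = 0x69
  0x69 ⊕ 0x08 = 0x61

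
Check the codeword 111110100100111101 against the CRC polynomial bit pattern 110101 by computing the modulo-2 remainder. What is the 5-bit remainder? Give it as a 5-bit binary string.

Modulo-2 division of 111110100100111101 by 110101:
  pos 0: 111110 XOR 110101 = 001011
  pos 2: 101110 XOR 110101 = 011011
  pos 3: 110110 XOR 110101 = 000011
  pos 7: 111001 XOR 110101 = 001100
  pos 9: 110011 XOR 110101 = 000110
  pos 12: 110101 XOR 110101 = 000000
Remainder = 00000 (zero — the frame passes the CRC check).

00000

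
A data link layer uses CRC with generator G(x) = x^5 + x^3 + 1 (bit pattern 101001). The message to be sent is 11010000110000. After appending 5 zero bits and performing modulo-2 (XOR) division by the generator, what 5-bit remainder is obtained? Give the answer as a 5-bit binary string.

01001

Append 5 zeros: 1101000011000000000. Divide by 101001 (XOR where the leading bit is 1):
  pos 0: 110100 XOR 101001 = 011101
  pos 1: 111010 XOR 101001 = 010011
  pos 2: 100110 XOR 101001 = 001111
  pos 4: 111111 XOR 101001 = 010110
  pos 5: 101100 XOR 101001 = 000101
  pos 8: 101000 XOR 101001 = 000001
  pos 13: 100000 XOR 101001 = 001001
Remainder (last 5 bits) = 01001. This is the CRC / FCS.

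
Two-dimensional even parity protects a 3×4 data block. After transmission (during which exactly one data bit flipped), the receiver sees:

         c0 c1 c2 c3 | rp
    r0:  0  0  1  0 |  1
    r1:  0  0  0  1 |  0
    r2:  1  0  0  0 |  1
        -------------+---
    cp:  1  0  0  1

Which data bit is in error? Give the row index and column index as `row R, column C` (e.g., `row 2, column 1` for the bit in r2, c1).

Recompute each row's even parity and compare to rp:
  r0: data parity 1, sent rp 1 → ok
  r1: data parity 1, sent rp 0 → mismatch
  r2: data parity 1, sent rp 1 → ok
Recompute each column's even parity and compare to cp:
  c0: data parity 1, sent cp 1 → ok
  c1: data parity 0, sent cp 0 → ok
  c2: data parity 1, sent cp 0 → mismatch
  c3: data parity 1, sent cp 1 → ok
Exactly one row (r1) and one column (c2) fail → the flipped bit is at their intersection.

row 1, column 2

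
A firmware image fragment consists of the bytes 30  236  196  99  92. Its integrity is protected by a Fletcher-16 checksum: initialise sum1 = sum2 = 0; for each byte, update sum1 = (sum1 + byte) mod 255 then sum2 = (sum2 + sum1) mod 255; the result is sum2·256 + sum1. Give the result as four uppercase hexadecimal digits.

Running sums (mod 255):
  after byte 0 (30): sum1=30, sum2=30
  after byte 1 (236): sum1=11, sum2=41
  after byte 2 (196): sum1=207, sum2=248
  after byte 3 (99): sum1=51, sum2=44
  after byte 4 (92): sum1=143, sum2=187
Checksum = sum2·256 + sum1 = 187·256 + 143 = 48015 = 0xBB8F.

BB8F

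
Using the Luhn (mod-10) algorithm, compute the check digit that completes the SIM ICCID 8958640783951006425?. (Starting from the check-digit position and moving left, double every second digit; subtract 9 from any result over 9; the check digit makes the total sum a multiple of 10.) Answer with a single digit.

Partial digits right→left: 5 2 4 6 0 0 1 5 9 3 8 7 0 4 6 8 5 9 8
Double every second digit counting from the check-digit position (so the 1st, 3rd, 5th, ... of the partial from the right).
  doubled (with −9 where >9): 1 8 0 2 9 7 0 3 1 7 → sum 38
  kept as-is: 2 6 0 5 3 7 4 8 9 → sum 44
Total = 38 + 44 = 82.
Check digit = (10 − (82 mod 10)) mod 10 = 8.

8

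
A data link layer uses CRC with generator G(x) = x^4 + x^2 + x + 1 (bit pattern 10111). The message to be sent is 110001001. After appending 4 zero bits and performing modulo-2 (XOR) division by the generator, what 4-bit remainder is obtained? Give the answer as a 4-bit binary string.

1111

Append 4 zeros: 1100010010000. Divide by 10111 (XOR where the leading bit is 1):
  pos 0: 11000 XOR 10111 = 01111
  pos 1: 11111 XOR 10111 = 01000
  pos 2: 10000 XOR 10111 = 00111
  pos 4: 11101 XOR 10111 = 01010
  pos 5: 10100 XOR 10111 = 00011
  pos 8: 11000 XOR 10111 = 01111
Remainder (last 4 bits) = 1111. This is the CRC / FCS.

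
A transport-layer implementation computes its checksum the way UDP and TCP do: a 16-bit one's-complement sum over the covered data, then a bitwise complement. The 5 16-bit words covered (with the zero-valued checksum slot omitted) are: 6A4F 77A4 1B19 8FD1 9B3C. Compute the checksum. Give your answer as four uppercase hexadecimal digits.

D7E4

One's-complement addition (fold any carry out of bit 15 back into bit 0):
  0x6A4F + 0x77A4 = 0x0E1F3
  0xE1F3 + 0x1B19 = 0x0FD0C
  0xFD0C + 0x8FD1 = 0x18CDD → wrap carry → 0x8CDE
  0x8CDE + 0x9B3C = 0x1281A → wrap carry → 0x281B
One's-complement sum = 0x281B.
Checksum = ~0x281B & 0xFFFF = 0xD7E4.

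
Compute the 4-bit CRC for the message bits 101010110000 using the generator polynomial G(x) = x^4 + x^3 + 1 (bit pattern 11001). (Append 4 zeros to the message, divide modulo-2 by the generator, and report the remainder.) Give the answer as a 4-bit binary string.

Append 4 zeros: 1010101100000000. Divide by 11001 (XOR where the leading bit is 1):
  pos 0: 10101 XOR 11001 = 01100
  pos 1: 11000 XOR 11001 = 00001
  pos 5: 11100 XOR 11001 = 00101
  pos 7: 10100 XOR 11001 = 01101
  pos 8: 11010 XOR 11001 = 00011
  pos 11: 11000 XOR 11001 = 00001
Remainder (last 4 bits) = 0001. This is the CRC / FCS.

0001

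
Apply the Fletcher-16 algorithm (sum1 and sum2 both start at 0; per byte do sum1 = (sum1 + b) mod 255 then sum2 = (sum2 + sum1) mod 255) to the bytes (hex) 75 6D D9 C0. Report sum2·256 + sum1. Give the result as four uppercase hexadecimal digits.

Running sums (mod 255):
  after byte 0 (75): sum1=117, sum2=117
  after byte 1 (6D): sum1=226, sum2=88
  after byte 2 (D9): sum1=188, sum2=21
  after byte 3 (C0): sum1=125, sum2=146
Checksum = sum2·256 + sum1 = 146·256 + 125 = 37501 = 0x927D.

927D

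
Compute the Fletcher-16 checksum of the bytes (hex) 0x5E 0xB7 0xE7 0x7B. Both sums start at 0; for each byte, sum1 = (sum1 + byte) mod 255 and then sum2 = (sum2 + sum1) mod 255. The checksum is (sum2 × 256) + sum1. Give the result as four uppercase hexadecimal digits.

Running sums (mod 255):
  after byte 0 (0x5E): sum1=94, sum2=94
  after byte 1 (0xB7): sum1=22, sum2=116
  after byte 2 (0xE7): sum1=253, sum2=114
  after byte 3 (0x7B): sum1=121, sum2=235
Checksum = sum2·256 + sum1 = 235·256 + 121 = 60281 = 0xEB79.

EB79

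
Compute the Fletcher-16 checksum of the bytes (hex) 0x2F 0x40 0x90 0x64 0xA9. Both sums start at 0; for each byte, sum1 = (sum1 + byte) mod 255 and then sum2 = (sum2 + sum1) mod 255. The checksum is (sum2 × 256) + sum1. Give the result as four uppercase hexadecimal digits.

110E

Running sums (mod 255):
  after byte 0 (0x2F): sum1=47, sum2=47
  after byte 1 (0x40): sum1=111, sum2=158
  after byte 2 (0x90): sum1=0, sum2=158
  after byte 3 (0x64): sum1=100, sum2=3
  after byte 4 (0xA9): sum1=14, sum2=17
Checksum = sum2·256 + sum1 = 17·256 + 14 = 4366 = 0x110E.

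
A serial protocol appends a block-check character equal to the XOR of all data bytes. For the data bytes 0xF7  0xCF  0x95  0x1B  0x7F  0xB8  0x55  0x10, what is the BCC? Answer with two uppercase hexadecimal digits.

XOR the bytes together:
  start with 0xF7
  0xF7 ⊕ 0xCF = 0x38
  0x38 ⊕ 0x95 = 0xAD
  0xAD ⊕ 0x1B = 0xB6
  0xB6 ⊕ 0x7F = 0xC9
  0xC9 ⊕ 0xB8 = 0x71
  0x71 ⊕ 0x55 = 0x24
  0x24 ⊕ 0x10 = 0x34

34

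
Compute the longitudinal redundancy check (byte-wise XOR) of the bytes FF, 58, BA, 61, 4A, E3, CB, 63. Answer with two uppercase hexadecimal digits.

7D

XOR the bytes together:
  start with 0xFF
  0xFF ⊕ 0x58 = 0xA7
  0xA7 ⊕ 0xBA = 0x1D
  0x1D ⊕ 0x61 = 0x7C
  0x7C ⊕ 0x4A = 0x36
  0x36 ⊕ 0xE3 = 0xD5
  0xD5 ⊕ 0xCB = 0x1E
  0x1E ⊕ 0x63 = 0x7D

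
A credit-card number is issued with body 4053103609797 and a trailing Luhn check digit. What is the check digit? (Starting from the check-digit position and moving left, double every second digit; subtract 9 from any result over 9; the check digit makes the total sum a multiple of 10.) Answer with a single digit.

6

Partial digits right→left: 7 9 7 9 0 6 3 0 1 3 5 0 4
Double every second digit counting from the check-digit position (so the 1st, 3rd, 5th, ... of the partial from the right).
  doubled (with −9 where >9): 5 5 0 6 2 1 8 → sum 27
  kept as-is: 9 9 6 0 3 0 → sum 27
Total = 27 + 27 = 54.
Check digit = (10 − (54 mod 10)) mod 10 = 6.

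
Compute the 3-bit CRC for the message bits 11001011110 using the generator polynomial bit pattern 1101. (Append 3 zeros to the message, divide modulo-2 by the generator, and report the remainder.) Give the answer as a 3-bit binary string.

Append 3 zeros: 11001011110000. Divide by 1101 (XOR where the leading bit is 1):
  pos 0: 1100 XOR 1101 = 0001
  pos 3: 1101 XOR 1101 = 0000
  pos 7: 1110 XOR 1101 = 0011
  pos 9: 1100 XOR 1101 = 0001
Remainder (last 3 bits) = 010. This is the CRC / FCS.

010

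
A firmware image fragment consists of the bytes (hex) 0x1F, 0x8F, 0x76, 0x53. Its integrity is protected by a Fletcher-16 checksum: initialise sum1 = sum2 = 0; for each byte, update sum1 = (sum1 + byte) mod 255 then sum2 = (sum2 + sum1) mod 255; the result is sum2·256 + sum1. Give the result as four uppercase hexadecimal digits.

Running sums (mod 255):
  after byte 0 (0x1F): sum1=31, sum2=31
  after byte 1 (0x8F): sum1=174, sum2=205
  after byte 2 (0x76): sum1=37, sum2=242
  after byte 3 (0x53): sum1=120, sum2=107
Checksum = sum2·256 + sum1 = 107·256 + 120 = 27512 = 0x6B78.

6B78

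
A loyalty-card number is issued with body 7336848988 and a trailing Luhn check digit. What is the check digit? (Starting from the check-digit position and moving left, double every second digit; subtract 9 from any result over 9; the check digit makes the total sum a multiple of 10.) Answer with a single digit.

3

Partial digits right→left: 8 8 9 8 4 8 6 3 3 7
Double every second digit counting from the check-digit position (so the 1st, 3rd, 5th, ... of the partial from the right).
  doubled (with −9 where >9): 7 9 8 3 6 → sum 33
  kept as-is: 8 8 8 3 7 → sum 34
Total = 33 + 34 = 67.
Check digit = (10 − (67 mod 10)) mod 10 = 3.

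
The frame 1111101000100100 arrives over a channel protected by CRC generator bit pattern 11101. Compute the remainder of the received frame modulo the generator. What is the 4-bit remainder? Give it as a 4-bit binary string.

Modulo-2 division of 1111101000100100 by 11101:
  pos 0: 11111 XOR 11101 = 00010
  pos 3: 10010 XOR 11101 = 01111
  pos 4: 11110 XOR 11101 = 00011
  pos 7: 11010 XOR 11101 = 00111
  pos 9: 11101 XOR 11101 = 00000
Remainder = 0000 (zero — the frame passes the CRC check).

0000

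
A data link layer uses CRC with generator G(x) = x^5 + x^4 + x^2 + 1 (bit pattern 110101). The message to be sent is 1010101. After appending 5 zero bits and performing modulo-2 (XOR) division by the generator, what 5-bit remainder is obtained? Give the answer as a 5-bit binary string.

01001

Append 5 zeros: 101010100000. Divide by 110101 (XOR where the leading bit is 1):
  pos 0: 101010 XOR 110101 = 011111
  pos 1: 111111 XOR 110101 = 001010
  pos 3: 101000 XOR 110101 = 011101
  pos 4: 111010 XOR 110101 = 001111
  pos 6: 111100 XOR 110101 = 001001
Remainder (last 5 bits) = 01001. This is the CRC / FCS.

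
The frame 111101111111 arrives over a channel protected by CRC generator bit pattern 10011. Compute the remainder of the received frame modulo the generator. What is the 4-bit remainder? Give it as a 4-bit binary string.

0000

Modulo-2 division of 111101111111 by 10011:
  pos 0: 11110 XOR 10011 = 01101
  pos 1: 11011 XOR 10011 = 01000
  pos 2: 10001 XOR 10011 = 00010
  pos 5: 10111 XOR 10011 = 00100
  pos 7: 10011 XOR 10011 = 00000
Remainder = 0000 (zero — the frame passes the CRC check).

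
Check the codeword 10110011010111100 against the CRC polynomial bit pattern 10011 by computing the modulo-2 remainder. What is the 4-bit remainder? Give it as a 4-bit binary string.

Modulo-2 division of 10110011010111100 by 10011:
  pos 0: 10110 XOR 10011 = 00101
  pos 2: 10101 XOR 10011 = 00110
  pos 4: 11010 XOR 10011 = 01001
  pos 5: 10011 XOR 10011 = 00000
  pos 11: 11110 XOR 10011 = 01101
  pos 12: 11010 XOR 10011 = 01001
Remainder = 1001 (nonzero — an error is detected).

1001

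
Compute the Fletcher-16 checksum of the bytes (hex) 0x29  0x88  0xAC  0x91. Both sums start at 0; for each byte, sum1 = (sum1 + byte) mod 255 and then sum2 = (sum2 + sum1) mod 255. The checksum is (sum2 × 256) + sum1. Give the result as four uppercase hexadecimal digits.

29EF

Running sums (mod 255):
  after byte 0 (0x29): sum1=41, sum2=41
  after byte 1 (0x88): sum1=177, sum2=218
  after byte 2 (0xAC): sum1=94, sum2=57
  after byte 3 (0x91): sum1=239, sum2=41
Checksum = sum2·256 + sum1 = 41·256 + 239 = 10735 = 0x29EF.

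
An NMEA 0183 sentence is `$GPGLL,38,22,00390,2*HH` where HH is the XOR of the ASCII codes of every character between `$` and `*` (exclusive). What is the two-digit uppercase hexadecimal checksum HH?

53

XOR the ASCII codes of the payload characters:
  'G' = 0x47 → acc = 0x47
  'P' = 0x50 → acc = 0x17
  'G' = 0x47 → acc = 0x50
  'L' = 0x4C → acc = 0x1C
  'L' = 0x4C → acc = 0x50
  ',' = 0x2C → acc = 0x7C
  '3' = 0x33 → acc = 0x4F
  '8' = 0x38 → acc = 0x77
  ',' = 0x2C → acc = 0x5B
  '2' = 0x32 → acc = 0x69
  '2' = 0x32 → acc = 0x5B
  ',' = 0x2C → acc = 0x77
  '0' = 0x30 → acc = 0x47
  '0' = 0x30 → acc = 0x77
  '3' = 0x33 → acc = 0x44
  '9' = 0x39 → acc = 0x7D
  '0' = 0x30 → acc = 0x4D
  ',' = 0x2C → acc = 0x61
  '2' = 0x32 → acc = 0x53
Checksum = 0x53.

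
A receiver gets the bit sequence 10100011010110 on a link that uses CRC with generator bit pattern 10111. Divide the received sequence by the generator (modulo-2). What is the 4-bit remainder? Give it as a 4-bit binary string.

0111

Modulo-2 division of 10100011010110 by 10111:
  pos 0: 10100 XOR 10111 = 00011
  pos 3: 11011 XOR 10111 = 01100
  pos 4: 11000 XOR 10111 = 01111
  pos 5: 11111 XOR 10111 = 01000
  pos 6: 10000 XOR 10111 = 00111
  pos 8: 11111 XOR 10111 = 01000
  pos 9: 10000 XOR 10111 = 00111
Remainder = 0111 (nonzero — an error is detected).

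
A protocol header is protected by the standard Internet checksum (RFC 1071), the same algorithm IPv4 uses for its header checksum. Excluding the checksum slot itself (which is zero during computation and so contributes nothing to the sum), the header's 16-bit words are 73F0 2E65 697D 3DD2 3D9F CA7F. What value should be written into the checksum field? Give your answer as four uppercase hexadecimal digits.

AE3B

One's-complement addition (fold any carry out of bit 15 back into bit 0):
  0x73F0 + 0x2E65 = 0x0A255
  0xA255 + 0x697D = 0x10BD2 → wrap carry → 0x0BD3
  0x0BD3 + 0x3DD2 = 0x049A5
  0x49A5 + 0x3D9F = 0x08744
  0x8744 + 0xCA7F = 0x151C3 → wrap carry → 0x51C4
One's-complement sum = 0x51C4.
Checksum = ~0x51C4 & 0xFFFF = 0xAE3B.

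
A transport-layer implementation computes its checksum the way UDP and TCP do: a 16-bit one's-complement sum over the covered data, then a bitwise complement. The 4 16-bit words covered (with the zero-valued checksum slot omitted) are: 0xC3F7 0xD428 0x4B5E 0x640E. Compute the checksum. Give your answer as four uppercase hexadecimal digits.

One's-complement addition (fold any carry out of bit 15 back into bit 0):
  0xC3F7 + 0xD428 = 0x1981F → wrap carry → 0x9820
  0x9820 + 0x4B5E = 0x0E37E
  0xE37E + 0x640E = 0x1478C → wrap carry → 0x478D
One's-complement sum = 0x478D.
Checksum = ~0x478D & 0xFFFF = 0xB872.

B872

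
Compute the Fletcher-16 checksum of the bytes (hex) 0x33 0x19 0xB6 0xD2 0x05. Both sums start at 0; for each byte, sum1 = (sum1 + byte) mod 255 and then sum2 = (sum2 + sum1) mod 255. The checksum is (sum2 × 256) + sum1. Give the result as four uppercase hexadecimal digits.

Running sums (mod 255):
  after byte 0 (0x33): sum1=51, sum2=51
  after byte 1 (0x19): sum1=76, sum2=127
  after byte 2 (0xB6): sum1=3, sum2=130
  after byte 3 (0xD2): sum1=213, sum2=88
  after byte 4 (0x05): sum1=218, sum2=51
Checksum = sum2·256 + sum1 = 51·256 + 218 = 13274 = 0x33DA.

33DA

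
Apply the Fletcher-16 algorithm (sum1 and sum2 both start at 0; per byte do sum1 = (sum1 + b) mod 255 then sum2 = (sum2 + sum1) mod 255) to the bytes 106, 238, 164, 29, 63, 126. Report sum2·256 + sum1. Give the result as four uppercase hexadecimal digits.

Running sums (mod 255):
  after byte 0 (106): sum1=106, sum2=106
  after byte 1 (238): sum1=89, sum2=195
  after byte 2 (164): sum1=253, sum2=193
  after byte 3 (29): sum1=27, sum2=220
  after byte 4 (63): sum1=90, sum2=55
  after byte 5 (126): sum1=216, sum2=16
Checksum = sum2·256 + sum1 = 16·256 + 216 = 4312 = 0x10D8.

10D8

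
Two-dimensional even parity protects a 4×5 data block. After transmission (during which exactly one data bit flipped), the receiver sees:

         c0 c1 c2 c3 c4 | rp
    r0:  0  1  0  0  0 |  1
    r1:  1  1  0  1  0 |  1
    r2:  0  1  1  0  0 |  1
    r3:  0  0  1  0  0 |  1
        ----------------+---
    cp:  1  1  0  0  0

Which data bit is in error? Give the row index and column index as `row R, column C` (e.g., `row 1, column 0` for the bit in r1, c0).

Recompute each row's even parity and compare to rp:
  r0: data parity 1, sent rp 1 → ok
  r1: data parity 1, sent rp 1 → ok
  r2: data parity 0, sent rp 1 → mismatch
  r3: data parity 1, sent rp 1 → ok
Recompute each column's even parity and compare to cp:
  c0: data parity 1, sent cp 1 → ok
  c1: data parity 1, sent cp 1 → ok
  c2: data parity 0, sent cp 0 → ok
  c3: data parity 1, sent cp 0 → mismatch
  c4: data parity 0, sent cp 0 → ok
Exactly one row (r2) and one column (c3) fail → the flipped bit is at their intersection.

row 2, column 3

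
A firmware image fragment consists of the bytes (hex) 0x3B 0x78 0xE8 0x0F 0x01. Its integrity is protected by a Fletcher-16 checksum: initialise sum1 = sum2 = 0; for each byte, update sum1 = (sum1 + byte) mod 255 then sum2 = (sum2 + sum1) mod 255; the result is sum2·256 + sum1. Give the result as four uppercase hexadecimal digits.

Running sums (mod 255):
  after byte 0 (0x3B): sum1=59, sum2=59
  after byte 1 (0x78): sum1=179, sum2=238
  after byte 2 (0xE8): sum1=156, sum2=139
  after byte 3 (0x0F): sum1=171, sum2=55
  after byte 4 (0x01): sum1=172, sum2=227
Checksum = sum2·256 + sum1 = 227·256 + 172 = 58284 = 0xE3AC.

E3AC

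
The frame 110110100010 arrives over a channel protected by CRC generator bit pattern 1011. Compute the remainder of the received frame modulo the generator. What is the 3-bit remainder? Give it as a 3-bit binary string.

011

Modulo-2 division of 110110100010 by 1011:
  pos 0: 1101 XOR 1011 = 0110
  pos 1: 1101 XOR 1011 = 0110
  pos 2: 1100 XOR 1011 = 0111
  pos 3: 1111 XOR 1011 = 0100
  pos 4: 1000 XOR 1011 = 0011
  pos 6: 1100 XOR 1011 = 0111
  pos 7: 1111 XOR 1011 = 0100
  pos 8: 1000 XOR 1011 = 0011
Remainder = 011 (nonzero — an error is detected).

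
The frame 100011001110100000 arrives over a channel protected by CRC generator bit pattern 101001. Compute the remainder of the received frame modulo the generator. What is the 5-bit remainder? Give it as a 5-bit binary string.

10000

Modulo-2 division of 100011001110100000 by 101001:
  pos 0: 100011 XOR 101001 = 001010
  pos 2: 101000 XOR 101001 = 000001
  pos 7: 111101 XOR 101001 = 010100
  pos 8: 101000 XOR 101001 = 000001
Remainder = 10000 (nonzero — an error is detected).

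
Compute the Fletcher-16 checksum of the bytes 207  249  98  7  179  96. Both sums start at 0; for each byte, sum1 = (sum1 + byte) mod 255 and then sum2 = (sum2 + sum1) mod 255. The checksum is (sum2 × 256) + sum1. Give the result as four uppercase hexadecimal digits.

2747

Running sums (mod 255):
  after byte 0 (207): sum1=207, sum2=207
  after byte 1 (249): sum1=201, sum2=153
  after byte 2 (98): sum1=44, sum2=197
  after byte 3 (7): sum1=51, sum2=248
  after byte 4 (179): sum1=230, sum2=223
  after byte 5 (96): sum1=71, sum2=39
Checksum = sum2·256 + sum1 = 39·256 + 71 = 10055 = 0x2747.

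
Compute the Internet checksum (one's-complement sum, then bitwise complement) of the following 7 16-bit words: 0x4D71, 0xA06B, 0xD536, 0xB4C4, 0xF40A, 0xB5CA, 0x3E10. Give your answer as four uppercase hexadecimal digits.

One's-complement addition (fold any carry out of bit 15 back into bit 0):
  0x4D71 + 0xA06B = 0x0EDDC
  0xEDDC + 0xD536 = 0x1C312 → wrap carry → 0xC313
  0xC313 + 0xB4C4 = 0x177D7 → wrap carry → 0x77D8
  0x77D8 + 0xF40A = 0x16BE2 → wrap carry → 0x6BE3
  0x6BE3 + 0xB5CA = 0x121AD → wrap carry → 0x21AE
  0x21AE + 0x3E10 = 0x05FBE
One's-complement sum = 0x5FBE.
Checksum = ~0x5FBE & 0xFFFF = 0xA041.

A041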